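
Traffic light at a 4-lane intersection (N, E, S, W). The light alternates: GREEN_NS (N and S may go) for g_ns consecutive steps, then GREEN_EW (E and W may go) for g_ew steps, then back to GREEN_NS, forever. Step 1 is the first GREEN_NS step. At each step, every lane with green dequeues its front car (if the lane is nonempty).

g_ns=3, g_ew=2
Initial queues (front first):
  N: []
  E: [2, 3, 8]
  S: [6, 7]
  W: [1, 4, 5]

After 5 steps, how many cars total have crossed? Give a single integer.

Step 1 [NS]: N:empty,E:wait,S:car6-GO,W:wait | queues: N=0 E=3 S=1 W=3
Step 2 [NS]: N:empty,E:wait,S:car7-GO,W:wait | queues: N=0 E=3 S=0 W=3
Step 3 [NS]: N:empty,E:wait,S:empty,W:wait | queues: N=0 E=3 S=0 W=3
Step 4 [EW]: N:wait,E:car2-GO,S:wait,W:car1-GO | queues: N=0 E=2 S=0 W=2
Step 5 [EW]: N:wait,E:car3-GO,S:wait,W:car4-GO | queues: N=0 E=1 S=0 W=1
Cars crossed by step 5: 6

Answer: 6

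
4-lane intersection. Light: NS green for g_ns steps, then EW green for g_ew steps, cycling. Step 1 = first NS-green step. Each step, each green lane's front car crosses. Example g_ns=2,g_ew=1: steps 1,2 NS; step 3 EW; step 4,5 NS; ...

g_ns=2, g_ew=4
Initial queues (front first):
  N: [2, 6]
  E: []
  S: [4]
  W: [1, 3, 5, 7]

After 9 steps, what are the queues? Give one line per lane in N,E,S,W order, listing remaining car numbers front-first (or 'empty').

Step 1 [NS]: N:car2-GO,E:wait,S:car4-GO,W:wait | queues: N=1 E=0 S=0 W=4
Step 2 [NS]: N:car6-GO,E:wait,S:empty,W:wait | queues: N=0 E=0 S=0 W=4
Step 3 [EW]: N:wait,E:empty,S:wait,W:car1-GO | queues: N=0 E=0 S=0 W=3
Step 4 [EW]: N:wait,E:empty,S:wait,W:car3-GO | queues: N=0 E=0 S=0 W=2
Step 5 [EW]: N:wait,E:empty,S:wait,W:car5-GO | queues: N=0 E=0 S=0 W=1
Step 6 [EW]: N:wait,E:empty,S:wait,W:car7-GO | queues: N=0 E=0 S=0 W=0

N: empty
E: empty
S: empty
W: empty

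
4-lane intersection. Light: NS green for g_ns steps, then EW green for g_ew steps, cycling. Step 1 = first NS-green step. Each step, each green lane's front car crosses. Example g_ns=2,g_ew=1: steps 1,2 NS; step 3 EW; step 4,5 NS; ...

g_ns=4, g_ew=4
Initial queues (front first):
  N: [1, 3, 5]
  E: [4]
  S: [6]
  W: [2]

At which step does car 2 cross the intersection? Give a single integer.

Step 1 [NS]: N:car1-GO,E:wait,S:car6-GO,W:wait | queues: N=2 E=1 S=0 W=1
Step 2 [NS]: N:car3-GO,E:wait,S:empty,W:wait | queues: N=1 E=1 S=0 W=1
Step 3 [NS]: N:car5-GO,E:wait,S:empty,W:wait | queues: N=0 E=1 S=0 W=1
Step 4 [NS]: N:empty,E:wait,S:empty,W:wait | queues: N=0 E=1 S=0 W=1
Step 5 [EW]: N:wait,E:car4-GO,S:wait,W:car2-GO | queues: N=0 E=0 S=0 W=0
Car 2 crosses at step 5

5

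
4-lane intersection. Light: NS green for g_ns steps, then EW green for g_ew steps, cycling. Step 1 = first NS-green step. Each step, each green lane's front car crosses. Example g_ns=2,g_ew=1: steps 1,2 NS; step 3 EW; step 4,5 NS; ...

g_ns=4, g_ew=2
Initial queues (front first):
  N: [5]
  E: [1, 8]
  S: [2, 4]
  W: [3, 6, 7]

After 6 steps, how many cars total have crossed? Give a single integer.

Answer: 7

Derivation:
Step 1 [NS]: N:car5-GO,E:wait,S:car2-GO,W:wait | queues: N=0 E=2 S=1 W=3
Step 2 [NS]: N:empty,E:wait,S:car4-GO,W:wait | queues: N=0 E=2 S=0 W=3
Step 3 [NS]: N:empty,E:wait,S:empty,W:wait | queues: N=0 E=2 S=0 W=3
Step 4 [NS]: N:empty,E:wait,S:empty,W:wait | queues: N=0 E=2 S=0 W=3
Step 5 [EW]: N:wait,E:car1-GO,S:wait,W:car3-GO | queues: N=0 E=1 S=0 W=2
Step 6 [EW]: N:wait,E:car8-GO,S:wait,W:car6-GO | queues: N=0 E=0 S=0 W=1
Cars crossed by step 6: 7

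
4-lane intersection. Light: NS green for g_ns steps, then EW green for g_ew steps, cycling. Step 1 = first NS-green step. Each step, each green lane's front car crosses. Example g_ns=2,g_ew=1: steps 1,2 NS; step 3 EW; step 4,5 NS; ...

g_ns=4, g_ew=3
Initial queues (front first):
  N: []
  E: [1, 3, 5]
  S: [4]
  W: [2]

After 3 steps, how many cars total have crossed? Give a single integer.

Answer: 1

Derivation:
Step 1 [NS]: N:empty,E:wait,S:car4-GO,W:wait | queues: N=0 E=3 S=0 W=1
Step 2 [NS]: N:empty,E:wait,S:empty,W:wait | queues: N=0 E=3 S=0 W=1
Step 3 [NS]: N:empty,E:wait,S:empty,W:wait | queues: N=0 E=3 S=0 W=1
Cars crossed by step 3: 1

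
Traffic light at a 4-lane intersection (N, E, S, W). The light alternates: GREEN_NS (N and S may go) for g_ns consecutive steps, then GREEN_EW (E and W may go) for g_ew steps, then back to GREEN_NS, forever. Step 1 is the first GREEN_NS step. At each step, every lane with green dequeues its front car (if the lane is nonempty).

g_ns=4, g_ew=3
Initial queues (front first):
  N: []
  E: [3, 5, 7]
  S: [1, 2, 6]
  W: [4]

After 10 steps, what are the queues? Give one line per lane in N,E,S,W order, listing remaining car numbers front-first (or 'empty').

Step 1 [NS]: N:empty,E:wait,S:car1-GO,W:wait | queues: N=0 E=3 S=2 W=1
Step 2 [NS]: N:empty,E:wait,S:car2-GO,W:wait | queues: N=0 E=3 S=1 W=1
Step 3 [NS]: N:empty,E:wait,S:car6-GO,W:wait | queues: N=0 E=3 S=0 W=1
Step 4 [NS]: N:empty,E:wait,S:empty,W:wait | queues: N=0 E=3 S=0 W=1
Step 5 [EW]: N:wait,E:car3-GO,S:wait,W:car4-GO | queues: N=0 E=2 S=0 W=0
Step 6 [EW]: N:wait,E:car5-GO,S:wait,W:empty | queues: N=0 E=1 S=0 W=0
Step 7 [EW]: N:wait,E:car7-GO,S:wait,W:empty | queues: N=0 E=0 S=0 W=0

N: empty
E: empty
S: empty
W: empty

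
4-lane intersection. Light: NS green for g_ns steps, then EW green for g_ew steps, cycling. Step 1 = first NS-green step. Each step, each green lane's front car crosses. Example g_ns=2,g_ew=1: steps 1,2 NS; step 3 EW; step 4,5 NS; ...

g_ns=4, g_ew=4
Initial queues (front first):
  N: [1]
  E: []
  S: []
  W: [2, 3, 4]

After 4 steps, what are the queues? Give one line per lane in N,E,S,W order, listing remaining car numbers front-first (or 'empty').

Step 1 [NS]: N:car1-GO,E:wait,S:empty,W:wait | queues: N=0 E=0 S=0 W=3
Step 2 [NS]: N:empty,E:wait,S:empty,W:wait | queues: N=0 E=0 S=0 W=3
Step 3 [NS]: N:empty,E:wait,S:empty,W:wait | queues: N=0 E=0 S=0 W=3
Step 4 [NS]: N:empty,E:wait,S:empty,W:wait | queues: N=0 E=0 S=0 W=3

N: empty
E: empty
S: empty
W: 2 3 4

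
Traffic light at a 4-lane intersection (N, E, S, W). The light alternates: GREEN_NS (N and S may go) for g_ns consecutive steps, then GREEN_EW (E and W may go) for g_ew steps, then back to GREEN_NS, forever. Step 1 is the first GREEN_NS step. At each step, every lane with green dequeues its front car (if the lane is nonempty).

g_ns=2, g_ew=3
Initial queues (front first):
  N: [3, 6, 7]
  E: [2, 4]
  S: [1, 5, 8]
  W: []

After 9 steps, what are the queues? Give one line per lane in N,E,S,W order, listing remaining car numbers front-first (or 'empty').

Step 1 [NS]: N:car3-GO,E:wait,S:car1-GO,W:wait | queues: N=2 E=2 S=2 W=0
Step 2 [NS]: N:car6-GO,E:wait,S:car5-GO,W:wait | queues: N=1 E=2 S=1 W=0
Step 3 [EW]: N:wait,E:car2-GO,S:wait,W:empty | queues: N=1 E=1 S=1 W=0
Step 4 [EW]: N:wait,E:car4-GO,S:wait,W:empty | queues: N=1 E=0 S=1 W=0
Step 5 [EW]: N:wait,E:empty,S:wait,W:empty | queues: N=1 E=0 S=1 W=0
Step 6 [NS]: N:car7-GO,E:wait,S:car8-GO,W:wait | queues: N=0 E=0 S=0 W=0

N: empty
E: empty
S: empty
W: empty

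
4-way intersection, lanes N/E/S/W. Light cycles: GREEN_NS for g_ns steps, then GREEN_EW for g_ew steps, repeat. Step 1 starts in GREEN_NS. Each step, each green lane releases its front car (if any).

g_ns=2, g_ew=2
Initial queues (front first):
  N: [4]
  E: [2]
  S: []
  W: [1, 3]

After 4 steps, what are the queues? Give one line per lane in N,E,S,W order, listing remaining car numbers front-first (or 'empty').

Step 1 [NS]: N:car4-GO,E:wait,S:empty,W:wait | queues: N=0 E=1 S=0 W=2
Step 2 [NS]: N:empty,E:wait,S:empty,W:wait | queues: N=0 E=1 S=0 W=2
Step 3 [EW]: N:wait,E:car2-GO,S:wait,W:car1-GO | queues: N=0 E=0 S=0 W=1
Step 4 [EW]: N:wait,E:empty,S:wait,W:car3-GO | queues: N=0 E=0 S=0 W=0

N: empty
E: empty
S: empty
W: empty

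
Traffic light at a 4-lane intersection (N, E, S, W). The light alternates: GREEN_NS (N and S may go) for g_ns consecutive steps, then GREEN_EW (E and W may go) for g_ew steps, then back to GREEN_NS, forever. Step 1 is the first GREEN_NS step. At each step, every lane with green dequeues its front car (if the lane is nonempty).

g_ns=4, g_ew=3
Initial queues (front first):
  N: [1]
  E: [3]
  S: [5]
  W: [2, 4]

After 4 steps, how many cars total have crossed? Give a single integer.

Step 1 [NS]: N:car1-GO,E:wait,S:car5-GO,W:wait | queues: N=0 E=1 S=0 W=2
Step 2 [NS]: N:empty,E:wait,S:empty,W:wait | queues: N=0 E=1 S=0 W=2
Step 3 [NS]: N:empty,E:wait,S:empty,W:wait | queues: N=0 E=1 S=0 W=2
Step 4 [NS]: N:empty,E:wait,S:empty,W:wait | queues: N=0 E=1 S=0 W=2
Cars crossed by step 4: 2

Answer: 2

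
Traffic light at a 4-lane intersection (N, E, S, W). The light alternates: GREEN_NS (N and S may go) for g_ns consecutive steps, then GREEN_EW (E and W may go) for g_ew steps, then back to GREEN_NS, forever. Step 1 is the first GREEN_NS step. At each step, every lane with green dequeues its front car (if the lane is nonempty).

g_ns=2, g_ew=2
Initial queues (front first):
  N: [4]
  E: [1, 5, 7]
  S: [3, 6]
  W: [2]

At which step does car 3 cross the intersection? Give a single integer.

Step 1 [NS]: N:car4-GO,E:wait,S:car3-GO,W:wait | queues: N=0 E=3 S=1 W=1
Step 2 [NS]: N:empty,E:wait,S:car6-GO,W:wait | queues: N=0 E=3 S=0 W=1
Step 3 [EW]: N:wait,E:car1-GO,S:wait,W:car2-GO | queues: N=0 E=2 S=0 W=0
Step 4 [EW]: N:wait,E:car5-GO,S:wait,W:empty | queues: N=0 E=1 S=0 W=0
Step 5 [NS]: N:empty,E:wait,S:empty,W:wait | queues: N=0 E=1 S=0 W=0
Step 6 [NS]: N:empty,E:wait,S:empty,W:wait | queues: N=0 E=1 S=0 W=0
Step 7 [EW]: N:wait,E:car7-GO,S:wait,W:empty | queues: N=0 E=0 S=0 W=0
Car 3 crosses at step 1

1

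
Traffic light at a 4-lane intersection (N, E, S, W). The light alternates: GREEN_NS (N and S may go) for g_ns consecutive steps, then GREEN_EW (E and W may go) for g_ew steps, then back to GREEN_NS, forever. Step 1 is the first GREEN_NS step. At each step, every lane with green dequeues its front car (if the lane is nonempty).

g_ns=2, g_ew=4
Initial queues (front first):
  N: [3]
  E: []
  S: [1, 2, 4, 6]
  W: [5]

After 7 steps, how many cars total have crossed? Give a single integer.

Answer: 5

Derivation:
Step 1 [NS]: N:car3-GO,E:wait,S:car1-GO,W:wait | queues: N=0 E=0 S=3 W=1
Step 2 [NS]: N:empty,E:wait,S:car2-GO,W:wait | queues: N=0 E=0 S=2 W=1
Step 3 [EW]: N:wait,E:empty,S:wait,W:car5-GO | queues: N=0 E=0 S=2 W=0
Step 4 [EW]: N:wait,E:empty,S:wait,W:empty | queues: N=0 E=0 S=2 W=0
Step 5 [EW]: N:wait,E:empty,S:wait,W:empty | queues: N=0 E=0 S=2 W=0
Step 6 [EW]: N:wait,E:empty,S:wait,W:empty | queues: N=0 E=0 S=2 W=0
Step 7 [NS]: N:empty,E:wait,S:car4-GO,W:wait | queues: N=0 E=0 S=1 W=0
Cars crossed by step 7: 5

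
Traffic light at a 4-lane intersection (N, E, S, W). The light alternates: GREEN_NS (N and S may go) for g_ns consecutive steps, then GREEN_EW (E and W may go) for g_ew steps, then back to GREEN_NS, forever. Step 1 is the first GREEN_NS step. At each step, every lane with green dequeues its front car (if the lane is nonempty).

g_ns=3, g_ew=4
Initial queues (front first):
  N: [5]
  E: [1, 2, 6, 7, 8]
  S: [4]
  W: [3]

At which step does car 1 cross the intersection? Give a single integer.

Step 1 [NS]: N:car5-GO,E:wait,S:car4-GO,W:wait | queues: N=0 E=5 S=0 W=1
Step 2 [NS]: N:empty,E:wait,S:empty,W:wait | queues: N=0 E=5 S=0 W=1
Step 3 [NS]: N:empty,E:wait,S:empty,W:wait | queues: N=0 E=5 S=0 W=1
Step 4 [EW]: N:wait,E:car1-GO,S:wait,W:car3-GO | queues: N=0 E=4 S=0 W=0
Step 5 [EW]: N:wait,E:car2-GO,S:wait,W:empty | queues: N=0 E=3 S=0 W=0
Step 6 [EW]: N:wait,E:car6-GO,S:wait,W:empty | queues: N=0 E=2 S=0 W=0
Step 7 [EW]: N:wait,E:car7-GO,S:wait,W:empty | queues: N=0 E=1 S=0 W=0
Step 8 [NS]: N:empty,E:wait,S:empty,W:wait | queues: N=0 E=1 S=0 W=0
Step 9 [NS]: N:empty,E:wait,S:empty,W:wait | queues: N=0 E=1 S=0 W=0
Step 10 [NS]: N:empty,E:wait,S:empty,W:wait | queues: N=0 E=1 S=0 W=0
Step 11 [EW]: N:wait,E:car8-GO,S:wait,W:empty | queues: N=0 E=0 S=0 W=0
Car 1 crosses at step 4

4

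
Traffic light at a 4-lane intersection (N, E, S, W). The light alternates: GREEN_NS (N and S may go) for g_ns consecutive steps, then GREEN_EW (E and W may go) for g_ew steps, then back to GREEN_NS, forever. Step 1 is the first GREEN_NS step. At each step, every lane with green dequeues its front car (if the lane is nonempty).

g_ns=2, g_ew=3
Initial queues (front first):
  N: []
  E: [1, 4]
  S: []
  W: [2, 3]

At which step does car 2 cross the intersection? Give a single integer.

Step 1 [NS]: N:empty,E:wait,S:empty,W:wait | queues: N=0 E=2 S=0 W=2
Step 2 [NS]: N:empty,E:wait,S:empty,W:wait | queues: N=0 E=2 S=0 W=2
Step 3 [EW]: N:wait,E:car1-GO,S:wait,W:car2-GO | queues: N=0 E=1 S=0 W=1
Step 4 [EW]: N:wait,E:car4-GO,S:wait,W:car3-GO | queues: N=0 E=0 S=0 W=0
Car 2 crosses at step 3

3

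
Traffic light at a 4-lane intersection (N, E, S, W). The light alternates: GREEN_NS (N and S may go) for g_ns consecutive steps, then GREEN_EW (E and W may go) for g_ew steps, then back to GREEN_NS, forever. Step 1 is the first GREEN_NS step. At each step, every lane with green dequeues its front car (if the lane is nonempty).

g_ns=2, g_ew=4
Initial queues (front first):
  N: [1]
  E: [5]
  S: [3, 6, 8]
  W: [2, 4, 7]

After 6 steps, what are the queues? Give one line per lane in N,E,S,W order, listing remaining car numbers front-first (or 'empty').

Step 1 [NS]: N:car1-GO,E:wait,S:car3-GO,W:wait | queues: N=0 E=1 S=2 W=3
Step 2 [NS]: N:empty,E:wait,S:car6-GO,W:wait | queues: N=0 E=1 S=1 W=3
Step 3 [EW]: N:wait,E:car5-GO,S:wait,W:car2-GO | queues: N=0 E=0 S=1 W=2
Step 4 [EW]: N:wait,E:empty,S:wait,W:car4-GO | queues: N=0 E=0 S=1 W=1
Step 5 [EW]: N:wait,E:empty,S:wait,W:car7-GO | queues: N=0 E=0 S=1 W=0
Step 6 [EW]: N:wait,E:empty,S:wait,W:empty | queues: N=0 E=0 S=1 W=0

N: empty
E: empty
S: 8
W: empty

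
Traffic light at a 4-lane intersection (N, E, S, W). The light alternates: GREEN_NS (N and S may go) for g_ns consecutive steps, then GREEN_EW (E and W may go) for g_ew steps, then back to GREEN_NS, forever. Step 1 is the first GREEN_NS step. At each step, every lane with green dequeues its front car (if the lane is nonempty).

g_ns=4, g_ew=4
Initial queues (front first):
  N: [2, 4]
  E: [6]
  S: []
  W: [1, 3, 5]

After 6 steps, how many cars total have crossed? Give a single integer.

Answer: 5

Derivation:
Step 1 [NS]: N:car2-GO,E:wait,S:empty,W:wait | queues: N=1 E=1 S=0 W=3
Step 2 [NS]: N:car4-GO,E:wait,S:empty,W:wait | queues: N=0 E=1 S=0 W=3
Step 3 [NS]: N:empty,E:wait,S:empty,W:wait | queues: N=0 E=1 S=0 W=3
Step 4 [NS]: N:empty,E:wait,S:empty,W:wait | queues: N=0 E=1 S=0 W=3
Step 5 [EW]: N:wait,E:car6-GO,S:wait,W:car1-GO | queues: N=0 E=0 S=0 W=2
Step 6 [EW]: N:wait,E:empty,S:wait,W:car3-GO | queues: N=0 E=0 S=0 W=1
Cars crossed by step 6: 5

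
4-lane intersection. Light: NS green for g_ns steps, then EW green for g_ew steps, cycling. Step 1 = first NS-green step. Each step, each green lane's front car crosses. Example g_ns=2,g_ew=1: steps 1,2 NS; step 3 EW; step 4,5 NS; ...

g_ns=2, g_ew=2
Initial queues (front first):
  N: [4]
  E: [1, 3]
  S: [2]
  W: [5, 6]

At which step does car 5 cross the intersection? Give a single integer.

Step 1 [NS]: N:car4-GO,E:wait,S:car2-GO,W:wait | queues: N=0 E=2 S=0 W=2
Step 2 [NS]: N:empty,E:wait,S:empty,W:wait | queues: N=0 E=2 S=0 W=2
Step 3 [EW]: N:wait,E:car1-GO,S:wait,W:car5-GO | queues: N=0 E=1 S=0 W=1
Step 4 [EW]: N:wait,E:car3-GO,S:wait,W:car6-GO | queues: N=0 E=0 S=0 W=0
Car 5 crosses at step 3

3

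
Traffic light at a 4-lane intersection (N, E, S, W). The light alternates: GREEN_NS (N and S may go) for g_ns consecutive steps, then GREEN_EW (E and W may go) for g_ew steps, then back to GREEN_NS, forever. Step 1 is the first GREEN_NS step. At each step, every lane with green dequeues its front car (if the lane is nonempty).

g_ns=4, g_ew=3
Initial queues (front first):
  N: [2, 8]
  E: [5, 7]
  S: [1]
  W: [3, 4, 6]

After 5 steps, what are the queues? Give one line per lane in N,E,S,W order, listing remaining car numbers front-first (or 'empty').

Step 1 [NS]: N:car2-GO,E:wait,S:car1-GO,W:wait | queues: N=1 E=2 S=0 W=3
Step 2 [NS]: N:car8-GO,E:wait,S:empty,W:wait | queues: N=0 E=2 S=0 W=3
Step 3 [NS]: N:empty,E:wait,S:empty,W:wait | queues: N=0 E=2 S=0 W=3
Step 4 [NS]: N:empty,E:wait,S:empty,W:wait | queues: N=0 E=2 S=0 W=3
Step 5 [EW]: N:wait,E:car5-GO,S:wait,W:car3-GO | queues: N=0 E=1 S=0 W=2

N: empty
E: 7
S: empty
W: 4 6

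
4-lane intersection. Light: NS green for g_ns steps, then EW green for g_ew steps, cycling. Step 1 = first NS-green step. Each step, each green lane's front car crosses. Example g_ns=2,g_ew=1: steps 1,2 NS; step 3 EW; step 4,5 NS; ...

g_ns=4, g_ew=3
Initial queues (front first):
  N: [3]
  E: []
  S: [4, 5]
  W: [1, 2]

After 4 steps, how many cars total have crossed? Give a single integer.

Answer: 3

Derivation:
Step 1 [NS]: N:car3-GO,E:wait,S:car4-GO,W:wait | queues: N=0 E=0 S=1 W=2
Step 2 [NS]: N:empty,E:wait,S:car5-GO,W:wait | queues: N=0 E=0 S=0 W=2
Step 3 [NS]: N:empty,E:wait,S:empty,W:wait | queues: N=0 E=0 S=0 W=2
Step 4 [NS]: N:empty,E:wait,S:empty,W:wait | queues: N=0 E=0 S=0 W=2
Cars crossed by step 4: 3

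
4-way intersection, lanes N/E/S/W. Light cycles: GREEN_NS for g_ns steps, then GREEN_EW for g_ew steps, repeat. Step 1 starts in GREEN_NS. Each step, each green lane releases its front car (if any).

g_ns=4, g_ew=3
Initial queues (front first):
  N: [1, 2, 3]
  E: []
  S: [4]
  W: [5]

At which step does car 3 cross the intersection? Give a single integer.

Step 1 [NS]: N:car1-GO,E:wait,S:car4-GO,W:wait | queues: N=2 E=0 S=0 W=1
Step 2 [NS]: N:car2-GO,E:wait,S:empty,W:wait | queues: N=1 E=0 S=0 W=1
Step 3 [NS]: N:car3-GO,E:wait,S:empty,W:wait | queues: N=0 E=0 S=0 W=1
Step 4 [NS]: N:empty,E:wait,S:empty,W:wait | queues: N=0 E=0 S=0 W=1
Step 5 [EW]: N:wait,E:empty,S:wait,W:car5-GO | queues: N=0 E=0 S=0 W=0
Car 3 crosses at step 3

3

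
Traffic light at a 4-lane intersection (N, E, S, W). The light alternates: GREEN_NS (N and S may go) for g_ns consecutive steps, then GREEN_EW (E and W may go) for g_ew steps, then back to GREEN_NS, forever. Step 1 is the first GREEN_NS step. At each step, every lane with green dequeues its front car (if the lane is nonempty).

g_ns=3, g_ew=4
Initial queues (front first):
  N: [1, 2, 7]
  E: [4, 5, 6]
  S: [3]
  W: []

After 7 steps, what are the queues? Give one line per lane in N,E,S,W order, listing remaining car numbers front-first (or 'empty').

Step 1 [NS]: N:car1-GO,E:wait,S:car3-GO,W:wait | queues: N=2 E=3 S=0 W=0
Step 2 [NS]: N:car2-GO,E:wait,S:empty,W:wait | queues: N=1 E=3 S=0 W=0
Step 3 [NS]: N:car7-GO,E:wait,S:empty,W:wait | queues: N=0 E=3 S=0 W=0
Step 4 [EW]: N:wait,E:car4-GO,S:wait,W:empty | queues: N=0 E=2 S=0 W=0
Step 5 [EW]: N:wait,E:car5-GO,S:wait,W:empty | queues: N=0 E=1 S=0 W=0
Step 6 [EW]: N:wait,E:car6-GO,S:wait,W:empty | queues: N=0 E=0 S=0 W=0

N: empty
E: empty
S: empty
W: empty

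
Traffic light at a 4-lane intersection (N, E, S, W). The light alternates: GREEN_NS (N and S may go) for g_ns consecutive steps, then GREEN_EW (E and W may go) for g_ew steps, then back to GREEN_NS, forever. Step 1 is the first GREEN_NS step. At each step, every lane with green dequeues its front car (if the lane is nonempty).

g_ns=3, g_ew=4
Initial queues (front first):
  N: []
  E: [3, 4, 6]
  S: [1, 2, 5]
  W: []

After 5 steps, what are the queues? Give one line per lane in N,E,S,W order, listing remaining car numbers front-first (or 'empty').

Step 1 [NS]: N:empty,E:wait,S:car1-GO,W:wait | queues: N=0 E=3 S=2 W=0
Step 2 [NS]: N:empty,E:wait,S:car2-GO,W:wait | queues: N=0 E=3 S=1 W=0
Step 3 [NS]: N:empty,E:wait,S:car5-GO,W:wait | queues: N=0 E=3 S=0 W=0
Step 4 [EW]: N:wait,E:car3-GO,S:wait,W:empty | queues: N=0 E=2 S=0 W=0
Step 5 [EW]: N:wait,E:car4-GO,S:wait,W:empty | queues: N=0 E=1 S=0 W=0

N: empty
E: 6
S: empty
W: empty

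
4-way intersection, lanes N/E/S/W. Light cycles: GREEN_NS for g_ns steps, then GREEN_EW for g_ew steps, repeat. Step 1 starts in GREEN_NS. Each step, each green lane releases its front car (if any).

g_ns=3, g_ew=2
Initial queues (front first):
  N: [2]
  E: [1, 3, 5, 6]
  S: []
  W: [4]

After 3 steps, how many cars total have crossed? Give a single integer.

Step 1 [NS]: N:car2-GO,E:wait,S:empty,W:wait | queues: N=0 E=4 S=0 W=1
Step 2 [NS]: N:empty,E:wait,S:empty,W:wait | queues: N=0 E=4 S=0 W=1
Step 3 [NS]: N:empty,E:wait,S:empty,W:wait | queues: N=0 E=4 S=0 W=1
Cars crossed by step 3: 1

Answer: 1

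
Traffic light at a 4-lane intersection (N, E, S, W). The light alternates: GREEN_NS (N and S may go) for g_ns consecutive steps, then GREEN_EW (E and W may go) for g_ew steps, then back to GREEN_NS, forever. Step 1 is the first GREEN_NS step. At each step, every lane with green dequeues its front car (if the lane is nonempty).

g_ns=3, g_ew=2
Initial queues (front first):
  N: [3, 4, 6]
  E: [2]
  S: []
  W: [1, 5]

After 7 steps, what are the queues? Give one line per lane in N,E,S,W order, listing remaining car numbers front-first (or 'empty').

Step 1 [NS]: N:car3-GO,E:wait,S:empty,W:wait | queues: N=2 E=1 S=0 W=2
Step 2 [NS]: N:car4-GO,E:wait,S:empty,W:wait | queues: N=1 E=1 S=0 W=2
Step 3 [NS]: N:car6-GO,E:wait,S:empty,W:wait | queues: N=0 E=1 S=0 W=2
Step 4 [EW]: N:wait,E:car2-GO,S:wait,W:car1-GO | queues: N=0 E=0 S=0 W=1
Step 5 [EW]: N:wait,E:empty,S:wait,W:car5-GO | queues: N=0 E=0 S=0 W=0

N: empty
E: empty
S: empty
W: empty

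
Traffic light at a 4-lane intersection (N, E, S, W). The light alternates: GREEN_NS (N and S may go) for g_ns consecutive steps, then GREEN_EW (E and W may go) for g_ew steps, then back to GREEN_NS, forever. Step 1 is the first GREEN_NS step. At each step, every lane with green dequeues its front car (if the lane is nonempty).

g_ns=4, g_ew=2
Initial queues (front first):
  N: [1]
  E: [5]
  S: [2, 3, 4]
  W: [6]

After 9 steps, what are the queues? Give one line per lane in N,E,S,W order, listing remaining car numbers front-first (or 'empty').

Step 1 [NS]: N:car1-GO,E:wait,S:car2-GO,W:wait | queues: N=0 E=1 S=2 W=1
Step 2 [NS]: N:empty,E:wait,S:car3-GO,W:wait | queues: N=0 E=1 S=1 W=1
Step 3 [NS]: N:empty,E:wait,S:car4-GO,W:wait | queues: N=0 E=1 S=0 W=1
Step 4 [NS]: N:empty,E:wait,S:empty,W:wait | queues: N=0 E=1 S=0 W=1
Step 5 [EW]: N:wait,E:car5-GO,S:wait,W:car6-GO | queues: N=0 E=0 S=0 W=0

N: empty
E: empty
S: empty
W: empty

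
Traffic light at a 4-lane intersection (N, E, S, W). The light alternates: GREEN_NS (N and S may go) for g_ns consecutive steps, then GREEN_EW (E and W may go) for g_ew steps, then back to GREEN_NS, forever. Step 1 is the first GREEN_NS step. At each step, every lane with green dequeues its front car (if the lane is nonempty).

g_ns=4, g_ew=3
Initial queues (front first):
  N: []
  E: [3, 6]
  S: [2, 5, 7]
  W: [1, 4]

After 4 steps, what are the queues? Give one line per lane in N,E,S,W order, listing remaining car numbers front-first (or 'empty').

Step 1 [NS]: N:empty,E:wait,S:car2-GO,W:wait | queues: N=0 E=2 S=2 W=2
Step 2 [NS]: N:empty,E:wait,S:car5-GO,W:wait | queues: N=0 E=2 S=1 W=2
Step 3 [NS]: N:empty,E:wait,S:car7-GO,W:wait | queues: N=0 E=2 S=0 W=2
Step 4 [NS]: N:empty,E:wait,S:empty,W:wait | queues: N=0 E=2 S=0 W=2

N: empty
E: 3 6
S: empty
W: 1 4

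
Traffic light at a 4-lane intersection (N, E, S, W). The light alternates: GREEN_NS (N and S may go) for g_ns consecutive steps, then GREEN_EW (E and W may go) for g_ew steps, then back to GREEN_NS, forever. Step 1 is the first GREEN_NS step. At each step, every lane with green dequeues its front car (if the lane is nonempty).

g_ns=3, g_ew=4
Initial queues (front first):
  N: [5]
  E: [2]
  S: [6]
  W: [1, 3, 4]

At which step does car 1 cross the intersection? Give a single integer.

Step 1 [NS]: N:car5-GO,E:wait,S:car6-GO,W:wait | queues: N=0 E=1 S=0 W=3
Step 2 [NS]: N:empty,E:wait,S:empty,W:wait | queues: N=0 E=1 S=0 W=3
Step 3 [NS]: N:empty,E:wait,S:empty,W:wait | queues: N=0 E=1 S=0 W=3
Step 4 [EW]: N:wait,E:car2-GO,S:wait,W:car1-GO | queues: N=0 E=0 S=0 W=2
Step 5 [EW]: N:wait,E:empty,S:wait,W:car3-GO | queues: N=0 E=0 S=0 W=1
Step 6 [EW]: N:wait,E:empty,S:wait,W:car4-GO | queues: N=0 E=0 S=0 W=0
Car 1 crosses at step 4

4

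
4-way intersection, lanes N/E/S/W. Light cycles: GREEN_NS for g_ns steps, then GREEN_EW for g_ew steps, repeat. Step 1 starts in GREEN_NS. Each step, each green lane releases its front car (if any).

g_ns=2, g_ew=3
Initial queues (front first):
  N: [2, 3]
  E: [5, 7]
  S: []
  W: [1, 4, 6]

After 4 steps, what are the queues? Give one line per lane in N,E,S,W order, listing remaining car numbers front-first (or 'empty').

Step 1 [NS]: N:car2-GO,E:wait,S:empty,W:wait | queues: N=1 E=2 S=0 W=3
Step 2 [NS]: N:car3-GO,E:wait,S:empty,W:wait | queues: N=0 E=2 S=0 W=3
Step 3 [EW]: N:wait,E:car5-GO,S:wait,W:car1-GO | queues: N=0 E=1 S=0 W=2
Step 4 [EW]: N:wait,E:car7-GO,S:wait,W:car4-GO | queues: N=0 E=0 S=0 W=1

N: empty
E: empty
S: empty
W: 6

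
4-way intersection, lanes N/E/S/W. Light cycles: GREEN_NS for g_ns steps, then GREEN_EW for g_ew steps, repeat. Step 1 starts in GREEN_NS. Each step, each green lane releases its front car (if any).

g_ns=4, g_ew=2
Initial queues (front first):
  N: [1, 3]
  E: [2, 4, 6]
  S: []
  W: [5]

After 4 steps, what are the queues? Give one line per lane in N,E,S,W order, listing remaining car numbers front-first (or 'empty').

Step 1 [NS]: N:car1-GO,E:wait,S:empty,W:wait | queues: N=1 E=3 S=0 W=1
Step 2 [NS]: N:car3-GO,E:wait,S:empty,W:wait | queues: N=0 E=3 S=0 W=1
Step 3 [NS]: N:empty,E:wait,S:empty,W:wait | queues: N=0 E=3 S=0 W=1
Step 4 [NS]: N:empty,E:wait,S:empty,W:wait | queues: N=0 E=3 S=0 W=1

N: empty
E: 2 4 6
S: empty
W: 5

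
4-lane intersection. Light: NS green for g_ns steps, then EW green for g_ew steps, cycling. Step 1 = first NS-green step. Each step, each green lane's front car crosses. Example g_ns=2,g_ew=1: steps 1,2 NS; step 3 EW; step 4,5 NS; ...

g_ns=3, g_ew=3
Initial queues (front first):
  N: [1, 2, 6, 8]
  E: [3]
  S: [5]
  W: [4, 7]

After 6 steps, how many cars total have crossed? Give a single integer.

Step 1 [NS]: N:car1-GO,E:wait,S:car5-GO,W:wait | queues: N=3 E=1 S=0 W=2
Step 2 [NS]: N:car2-GO,E:wait,S:empty,W:wait | queues: N=2 E=1 S=0 W=2
Step 3 [NS]: N:car6-GO,E:wait,S:empty,W:wait | queues: N=1 E=1 S=0 W=2
Step 4 [EW]: N:wait,E:car3-GO,S:wait,W:car4-GO | queues: N=1 E=0 S=0 W=1
Step 5 [EW]: N:wait,E:empty,S:wait,W:car7-GO | queues: N=1 E=0 S=0 W=0
Step 6 [EW]: N:wait,E:empty,S:wait,W:empty | queues: N=1 E=0 S=0 W=0
Cars crossed by step 6: 7

Answer: 7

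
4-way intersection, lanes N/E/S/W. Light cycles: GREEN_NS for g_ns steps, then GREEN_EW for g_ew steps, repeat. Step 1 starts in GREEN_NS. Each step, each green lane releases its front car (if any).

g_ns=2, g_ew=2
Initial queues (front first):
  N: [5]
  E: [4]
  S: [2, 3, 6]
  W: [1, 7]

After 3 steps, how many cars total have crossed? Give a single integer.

Answer: 5

Derivation:
Step 1 [NS]: N:car5-GO,E:wait,S:car2-GO,W:wait | queues: N=0 E=1 S=2 W=2
Step 2 [NS]: N:empty,E:wait,S:car3-GO,W:wait | queues: N=0 E=1 S=1 W=2
Step 3 [EW]: N:wait,E:car4-GO,S:wait,W:car1-GO | queues: N=0 E=0 S=1 W=1
Cars crossed by step 3: 5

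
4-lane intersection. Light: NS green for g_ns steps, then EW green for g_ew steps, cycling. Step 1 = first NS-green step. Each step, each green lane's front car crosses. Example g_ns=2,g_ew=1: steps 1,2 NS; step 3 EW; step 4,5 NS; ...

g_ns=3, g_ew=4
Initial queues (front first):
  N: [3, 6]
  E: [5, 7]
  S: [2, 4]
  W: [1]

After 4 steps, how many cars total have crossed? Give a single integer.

Answer: 6

Derivation:
Step 1 [NS]: N:car3-GO,E:wait,S:car2-GO,W:wait | queues: N=1 E=2 S=1 W=1
Step 2 [NS]: N:car6-GO,E:wait,S:car4-GO,W:wait | queues: N=0 E=2 S=0 W=1
Step 3 [NS]: N:empty,E:wait,S:empty,W:wait | queues: N=0 E=2 S=0 W=1
Step 4 [EW]: N:wait,E:car5-GO,S:wait,W:car1-GO | queues: N=0 E=1 S=0 W=0
Cars crossed by step 4: 6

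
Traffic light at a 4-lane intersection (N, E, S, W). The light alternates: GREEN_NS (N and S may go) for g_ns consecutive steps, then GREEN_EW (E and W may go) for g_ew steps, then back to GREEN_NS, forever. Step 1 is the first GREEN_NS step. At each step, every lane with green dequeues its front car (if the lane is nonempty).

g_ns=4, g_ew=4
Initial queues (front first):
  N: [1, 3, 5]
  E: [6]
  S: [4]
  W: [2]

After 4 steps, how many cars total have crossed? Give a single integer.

Answer: 4

Derivation:
Step 1 [NS]: N:car1-GO,E:wait,S:car4-GO,W:wait | queues: N=2 E=1 S=0 W=1
Step 2 [NS]: N:car3-GO,E:wait,S:empty,W:wait | queues: N=1 E=1 S=0 W=1
Step 3 [NS]: N:car5-GO,E:wait,S:empty,W:wait | queues: N=0 E=1 S=0 W=1
Step 4 [NS]: N:empty,E:wait,S:empty,W:wait | queues: N=0 E=1 S=0 W=1
Cars crossed by step 4: 4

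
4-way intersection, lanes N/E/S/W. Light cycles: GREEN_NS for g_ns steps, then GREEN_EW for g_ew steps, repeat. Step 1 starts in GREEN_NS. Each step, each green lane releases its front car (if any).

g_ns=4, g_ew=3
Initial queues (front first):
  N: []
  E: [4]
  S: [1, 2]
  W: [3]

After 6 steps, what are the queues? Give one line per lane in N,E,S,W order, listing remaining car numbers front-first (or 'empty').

Step 1 [NS]: N:empty,E:wait,S:car1-GO,W:wait | queues: N=0 E=1 S=1 W=1
Step 2 [NS]: N:empty,E:wait,S:car2-GO,W:wait | queues: N=0 E=1 S=0 W=1
Step 3 [NS]: N:empty,E:wait,S:empty,W:wait | queues: N=0 E=1 S=0 W=1
Step 4 [NS]: N:empty,E:wait,S:empty,W:wait | queues: N=0 E=1 S=0 W=1
Step 5 [EW]: N:wait,E:car4-GO,S:wait,W:car3-GO | queues: N=0 E=0 S=0 W=0

N: empty
E: empty
S: empty
W: empty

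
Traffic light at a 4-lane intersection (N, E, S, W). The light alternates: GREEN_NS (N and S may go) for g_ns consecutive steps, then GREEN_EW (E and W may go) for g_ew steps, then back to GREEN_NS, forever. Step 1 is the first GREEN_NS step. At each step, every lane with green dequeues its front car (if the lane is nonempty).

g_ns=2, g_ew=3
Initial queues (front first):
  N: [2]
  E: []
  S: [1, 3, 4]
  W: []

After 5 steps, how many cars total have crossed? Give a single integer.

Answer: 3

Derivation:
Step 1 [NS]: N:car2-GO,E:wait,S:car1-GO,W:wait | queues: N=0 E=0 S=2 W=0
Step 2 [NS]: N:empty,E:wait,S:car3-GO,W:wait | queues: N=0 E=0 S=1 W=0
Step 3 [EW]: N:wait,E:empty,S:wait,W:empty | queues: N=0 E=0 S=1 W=0
Step 4 [EW]: N:wait,E:empty,S:wait,W:empty | queues: N=0 E=0 S=1 W=0
Step 5 [EW]: N:wait,E:empty,S:wait,W:empty | queues: N=0 E=0 S=1 W=0
Cars crossed by step 5: 3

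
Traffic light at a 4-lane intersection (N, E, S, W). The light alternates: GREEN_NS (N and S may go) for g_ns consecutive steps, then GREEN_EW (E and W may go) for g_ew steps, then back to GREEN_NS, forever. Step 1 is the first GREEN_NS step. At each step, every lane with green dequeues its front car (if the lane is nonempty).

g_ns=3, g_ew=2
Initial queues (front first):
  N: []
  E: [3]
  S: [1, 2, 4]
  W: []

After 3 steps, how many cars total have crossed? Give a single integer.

Answer: 3

Derivation:
Step 1 [NS]: N:empty,E:wait,S:car1-GO,W:wait | queues: N=0 E=1 S=2 W=0
Step 2 [NS]: N:empty,E:wait,S:car2-GO,W:wait | queues: N=0 E=1 S=1 W=0
Step 3 [NS]: N:empty,E:wait,S:car4-GO,W:wait | queues: N=0 E=1 S=0 W=0
Cars crossed by step 3: 3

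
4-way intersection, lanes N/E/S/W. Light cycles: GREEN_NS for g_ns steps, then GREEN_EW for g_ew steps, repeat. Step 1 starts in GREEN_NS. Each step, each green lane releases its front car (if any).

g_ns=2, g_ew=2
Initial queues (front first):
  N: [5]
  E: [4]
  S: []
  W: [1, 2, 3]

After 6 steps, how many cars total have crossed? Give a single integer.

Step 1 [NS]: N:car5-GO,E:wait,S:empty,W:wait | queues: N=0 E=1 S=0 W=3
Step 2 [NS]: N:empty,E:wait,S:empty,W:wait | queues: N=0 E=1 S=0 W=3
Step 3 [EW]: N:wait,E:car4-GO,S:wait,W:car1-GO | queues: N=0 E=0 S=0 W=2
Step 4 [EW]: N:wait,E:empty,S:wait,W:car2-GO | queues: N=0 E=0 S=0 W=1
Step 5 [NS]: N:empty,E:wait,S:empty,W:wait | queues: N=0 E=0 S=0 W=1
Step 6 [NS]: N:empty,E:wait,S:empty,W:wait | queues: N=0 E=0 S=0 W=1
Cars crossed by step 6: 4

Answer: 4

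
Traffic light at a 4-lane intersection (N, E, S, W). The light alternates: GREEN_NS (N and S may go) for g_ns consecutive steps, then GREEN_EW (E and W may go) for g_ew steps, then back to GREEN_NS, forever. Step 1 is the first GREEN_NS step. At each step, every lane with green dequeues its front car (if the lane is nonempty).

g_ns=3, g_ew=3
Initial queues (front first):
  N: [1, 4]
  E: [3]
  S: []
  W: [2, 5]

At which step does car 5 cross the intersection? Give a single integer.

Step 1 [NS]: N:car1-GO,E:wait,S:empty,W:wait | queues: N=1 E=1 S=0 W=2
Step 2 [NS]: N:car4-GO,E:wait,S:empty,W:wait | queues: N=0 E=1 S=0 W=2
Step 3 [NS]: N:empty,E:wait,S:empty,W:wait | queues: N=0 E=1 S=0 W=2
Step 4 [EW]: N:wait,E:car3-GO,S:wait,W:car2-GO | queues: N=0 E=0 S=0 W=1
Step 5 [EW]: N:wait,E:empty,S:wait,W:car5-GO | queues: N=0 E=0 S=0 W=0
Car 5 crosses at step 5

5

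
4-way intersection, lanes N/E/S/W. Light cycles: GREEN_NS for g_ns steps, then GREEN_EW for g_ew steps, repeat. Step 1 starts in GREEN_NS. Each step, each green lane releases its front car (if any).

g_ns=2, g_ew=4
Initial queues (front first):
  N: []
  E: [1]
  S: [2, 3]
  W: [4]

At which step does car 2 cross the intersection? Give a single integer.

Step 1 [NS]: N:empty,E:wait,S:car2-GO,W:wait | queues: N=0 E=1 S=1 W=1
Step 2 [NS]: N:empty,E:wait,S:car3-GO,W:wait | queues: N=0 E=1 S=0 W=1
Step 3 [EW]: N:wait,E:car1-GO,S:wait,W:car4-GO | queues: N=0 E=0 S=0 W=0
Car 2 crosses at step 1

1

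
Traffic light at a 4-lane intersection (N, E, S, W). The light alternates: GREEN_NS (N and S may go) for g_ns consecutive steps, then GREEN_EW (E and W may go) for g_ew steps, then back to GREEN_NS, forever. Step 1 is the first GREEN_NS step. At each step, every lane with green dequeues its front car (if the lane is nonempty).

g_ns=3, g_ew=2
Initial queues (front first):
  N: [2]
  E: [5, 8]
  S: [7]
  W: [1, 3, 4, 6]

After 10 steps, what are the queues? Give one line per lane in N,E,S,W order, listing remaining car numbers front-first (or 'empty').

Step 1 [NS]: N:car2-GO,E:wait,S:car7-GO,W:wait | queues: N=0 E=2 S=0 W=4
Step 2 [NS]: N:empty,E:wait,S:empty,W:wait | queues: N=0 E=2 S=0 W=4
Step 3 [NS]: N:empty,E:wait,S:empty,W:wait | queues: N=0 E=2 S=0 W=4
Step 4 [EW]: N:wait,E:car5-GO,S:wait,W:car1-GO | queues: N=0 E=1 S=0 W=3
Step 5 [EW]: N:wait,E:car8-GO,S:wait,W:car3-GO | queues: N=0 E=0 S=0 W=2
Step 6 [NS]: N:empty,E:wait,S:empty,W:wait | queues: N=0 E=0 S=0 W=2
Step 7 [NS]: N:empty,E:wait,S:empty,W:wait | queues: N=0 E=0 S=0 W=2
Step 8 [NS]: N:empty,E:wait,S:empty,W:wait | queues: N=0 E=0 S=0 W=2
Step 9 [EW]: N:wait,E:empty,S:wait,W:car4-GO | queues: N=0 E=0 S=0 W=1
Step 10 [EW]: N:wait,E:empty,S:wait,W:car6-GO | queues: N=0 E=0 S=0 W=0

N: empty
E: empty
S: empty
W: empty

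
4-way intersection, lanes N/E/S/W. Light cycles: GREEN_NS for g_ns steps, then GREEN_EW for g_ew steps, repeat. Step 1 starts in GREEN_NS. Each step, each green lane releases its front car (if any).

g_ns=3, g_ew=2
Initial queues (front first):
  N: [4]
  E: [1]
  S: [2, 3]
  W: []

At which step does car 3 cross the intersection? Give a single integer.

Step 1 [NS]: N:car4-GO,E:wait,S:car2-GO,W:wait | queues: N=0 E=1 S=1 W=0
Step 2 [NS]: N:empty,E:wait,S:car3-GO,W:wait | queues: N=0 E=1 S=0 W=0
Step 3 [NS]: N:empty,E:wait,S:empty,W:wait | queues: N=0 E=1 S=0 W=0
Step 4 [EW]: N:wait,E:car1-GO,S:wait,W:empty | queues: N=0 E=0 S=0 W=0
Car 3 crosses at step 2

2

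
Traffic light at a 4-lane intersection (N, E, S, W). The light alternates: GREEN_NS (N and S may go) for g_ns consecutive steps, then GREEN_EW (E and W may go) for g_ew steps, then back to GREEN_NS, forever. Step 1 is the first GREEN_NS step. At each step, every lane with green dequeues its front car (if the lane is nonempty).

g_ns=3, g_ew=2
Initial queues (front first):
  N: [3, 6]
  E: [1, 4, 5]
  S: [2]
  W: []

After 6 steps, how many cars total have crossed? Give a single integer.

Step 1 [NS]: N:car3-GO,E:wait,S:car2-GO,W:wait | queues: N=1 E=3 S=0 W=0
Step 2 [NS]: N:car6-GO,E:wait,S:empty,W:wait | queues: N=0 E=3 S=0 W=0
Step 3 [NS]: N:empty,E:wait,S:empty,W:wait | queues: N=0 E=3 S=0 W=0
Step 4 [EW]: N:wait,E:car1-GO,S:wait,W:empty | queues: N=0 E=2 S=0 W=0
Step 5 [EW]: N:wait,E:car4-GO,S:wait,W:empty | queues: N=0 E=1 S=0 W=0
Step 6 [NS]: N:empty,E:wait,S:empty,W:wait | queues: N=0 E=1 S=0 W=0
Cars crossed by step 6: 5

Answer: 5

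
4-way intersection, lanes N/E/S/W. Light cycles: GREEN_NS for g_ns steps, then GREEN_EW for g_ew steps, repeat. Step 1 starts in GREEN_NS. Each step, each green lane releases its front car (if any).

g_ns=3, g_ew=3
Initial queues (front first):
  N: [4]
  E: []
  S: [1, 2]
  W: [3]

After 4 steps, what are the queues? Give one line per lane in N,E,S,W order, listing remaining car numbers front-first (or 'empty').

Step 1 [NS]: N:car4-GO,E:wait,S:car1-GO,W:wait | queues: N=0 E=0 S=1 W=1
Step 2 [NS]: N:empty,E:wait,S:car2-GO,W:wait | queues: N=0 E=0 S=0 W=1
Step 3 [NS]: N:empty,E:wait,S:empty,W:wait | queues: N=0 E=0 S=0 W=1
Step 4 [EW]: N:wait,E:empty,S:wait,W:car3-GO | queues: N=0 E=0 S=0 W=0

N: empty
E: empty
S: empty
W: empty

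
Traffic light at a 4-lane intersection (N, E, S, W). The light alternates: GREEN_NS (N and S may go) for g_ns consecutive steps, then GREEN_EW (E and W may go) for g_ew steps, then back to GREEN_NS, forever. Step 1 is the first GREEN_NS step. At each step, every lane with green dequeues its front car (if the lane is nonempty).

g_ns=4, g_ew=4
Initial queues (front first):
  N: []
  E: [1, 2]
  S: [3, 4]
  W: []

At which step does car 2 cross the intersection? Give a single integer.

Step 1 [NS]: N:empty,E:wait,S:car3-GO,W:wait | queues: N=0 E=2 S=1 W=0
Step 2 [NS]: N:empty,E:wait,S:car4-GO,W:wait | queues: N=0 E=2 S=0 W=0
Step 3 [NS]: N:empty,E:wait,S:empty,W:wait | queues: N=0 E=2 S=0 W=0
Step 4 [NS]: N:empty,E:wait,S:empty,W:wait | queues: N=0 E=2 S=0 W=0
Step 5 [EW]: N:wait,E:car1-GO,S:wait,W:empty | queues: N=0 E=1 S=0 W=0
Step 6 [EW]: N:wait,E:car2-GO,S:wait,W:empty | queues: N=0 E=0 S=0 W=0
Car 2 crosses at step 6

6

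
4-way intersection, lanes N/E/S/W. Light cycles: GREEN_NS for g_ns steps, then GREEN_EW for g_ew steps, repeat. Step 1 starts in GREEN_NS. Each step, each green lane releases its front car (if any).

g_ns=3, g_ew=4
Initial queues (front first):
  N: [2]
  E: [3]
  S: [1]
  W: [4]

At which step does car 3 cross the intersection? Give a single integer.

Step 1 [NS]: N:car2-GO,E:wait,S:car1-GO,W:wait | queues: N=0 E=1 S=0 W=1
Step 2 [NS]: N:empty,E:wait,S:empty,W:wait | queues: N=0 E=1 S=0 W=1
Step 3 [NS]: N:empty,E:wait,S:empty,W:wait | queues: N=0 E=1 S=0 W=1
Step 4 [EW]: N:wait,E:car3-GO,S:wait,W:car4-GO | queues: N=0 E=0 S=0 W=0
Car 3 crosses at step 4

4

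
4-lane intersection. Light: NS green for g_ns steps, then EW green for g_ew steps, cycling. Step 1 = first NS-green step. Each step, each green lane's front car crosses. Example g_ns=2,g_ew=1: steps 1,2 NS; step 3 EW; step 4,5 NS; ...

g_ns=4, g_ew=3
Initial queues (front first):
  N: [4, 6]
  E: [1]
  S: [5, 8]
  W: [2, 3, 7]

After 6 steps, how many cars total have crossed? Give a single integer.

Step 1 [NS]: N:car4-GO,E:wait,S:car5-GO,W:wait | queues: N=1 E=1 S=1 W=3
Step 2 [NS]: N:car6-GO,E:wait,S:car8-GO,W:wait | queues: N=0 E=1 S=0 W=3
Step 3 [NS]: N:empty,E:wait,S:empty,W:wait | queues: N=0 E=1 S=0 W=3
Step 4 [NS]: N:empty,E:wait,S:empty,W:wait | queues: N=0 E=1 S=0 W=3
Step 5 [EW]: N:wait,E:car1-GO,S:wait,W:car2-GO | queues: N=0 E=0 S=0 W=2
Step 6 [EW]: N:wait,E:empty,S:wait,W:car3-GO | queues: N=0 E=0 S=0 W=1
Cars crossed by step 6: 7

Answer: 7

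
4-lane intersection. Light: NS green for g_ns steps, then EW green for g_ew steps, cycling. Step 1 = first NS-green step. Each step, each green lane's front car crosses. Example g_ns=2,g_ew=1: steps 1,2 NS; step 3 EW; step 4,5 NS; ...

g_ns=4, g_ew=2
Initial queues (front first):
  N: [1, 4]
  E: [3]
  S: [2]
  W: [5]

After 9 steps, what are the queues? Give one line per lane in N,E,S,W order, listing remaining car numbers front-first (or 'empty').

Step 1 [NS]: N:car1-GO,E:wait,S:car2-GO,W:wait | queues: N=1 E=1 S=0 W=1
Step 2 [NS]: N:car4-GO,E:wait,S:empty,W:wait | queues: N=0 E=1 S=0 W=1
Step 3 [NS]: N:empty,E:wait,S:empty,W:wait | queues: N=0 E=1 S=0 W=1
Step 4 [NS]: N:empty,E:wait,S:empty,W:wait | queues: N=0 E=1 S=0 W=1
Step 5 [EW]: N:wait,E:car3-GO,S:wait,W:car5-GO | queues: N=0 E=0 S=0 W=0

N: empty
E: empty
S: empty
W: empty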